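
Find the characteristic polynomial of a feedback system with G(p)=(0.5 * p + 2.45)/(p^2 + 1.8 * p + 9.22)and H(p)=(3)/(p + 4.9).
Characteristic poly = G_den * H_den + G_num * H_num = (p^3 + 6.7*p^2 + 18.04*p + 45.178) + (1.5*p + 7.35) = p^3 + 6.7*p^2 + 19.54*p + 52.528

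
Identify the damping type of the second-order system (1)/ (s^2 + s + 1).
Standard form: ωn²/(s²+2ζωn·s+ωn²) gives ωn=1, ζ=0.5.
Underdamped (ζ = 0.5 < 1)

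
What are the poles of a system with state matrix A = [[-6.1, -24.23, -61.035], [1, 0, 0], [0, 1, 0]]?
Eigenvalues solve det(λI - A) = 0.
Characteristic polynomial: λ^3 + 6.1*λ^2 + 24.23*λ + 61.035 = 0.
Factor: (λ + 3.9)(λ^2 + 2.2*λ + 15.65) = 0.
Roots: -1.1 + 3.8j, -1.1 - 3.8j, -3.9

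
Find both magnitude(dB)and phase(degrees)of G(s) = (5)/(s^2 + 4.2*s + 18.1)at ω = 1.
Substitute s = j*1: G(j1) = 0.275762 - 0.067731j.
|G| = 20*log₁₀(sqrt(Re²+Im²)) = -10.93 dB.
∠G = atan2(Im, Re) = -13.80°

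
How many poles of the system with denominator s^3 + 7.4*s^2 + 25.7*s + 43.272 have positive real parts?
s^3 + 7.4*s^2 + 25.7*s + 43.272 = (s + 3.6)(s^2 + 3.8*s + 12.02). Poles: -1.9 + 2.9j, -1.9 - 2.9j, -3.6. RHP poles (Re>0): 0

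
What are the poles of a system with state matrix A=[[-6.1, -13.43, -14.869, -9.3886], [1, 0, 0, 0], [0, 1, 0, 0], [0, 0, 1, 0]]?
Eigenvalues solve det(λI - A) = 0.
Characteristic polynomial: λ^4 + 6.1*λ^3 + 13.43*λ^2 + 14.869*λ + 9.3886 = 0.
Factor: (λ + 2.6)(λ + 2.3)(λ^2 + 1.2*λ + 1.57) = 0.
Roots: -0.6 + 1.1j, -0.6 - 1.1j, -2.3, -2.6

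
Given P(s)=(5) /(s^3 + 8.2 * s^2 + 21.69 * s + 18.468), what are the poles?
Set denominator = 0: s^3 + 8.2*s^2 + 21.69*s + 18.468 = (s + 2.7)(s + 3.6)(s + 1.9) = 0 → Poles: -1.9, -2.7, -3.6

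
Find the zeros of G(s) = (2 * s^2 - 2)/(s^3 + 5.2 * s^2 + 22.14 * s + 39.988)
Set numerator = 0: 2*s^2 - 2 = 2*(s + 1)(s - 1) = 0 → Zeros: -1, 1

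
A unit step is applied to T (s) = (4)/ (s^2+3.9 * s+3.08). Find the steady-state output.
FVT: lim_{t→∞} y(t) = lim_{s→0} s*Y(s) where Y(s) = T(s)/s.
= lim_{s→0} T(s) = T(0) = num(0)/den(0) = 4/3.08 = 1.299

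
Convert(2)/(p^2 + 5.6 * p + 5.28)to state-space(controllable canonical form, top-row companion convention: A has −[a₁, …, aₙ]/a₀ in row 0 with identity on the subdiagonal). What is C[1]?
Reachable canonical form: C = numerator coefficients (right-aligned, zero-padded to length n).
num = 2, C = [[0, 2]].
C[1] = 2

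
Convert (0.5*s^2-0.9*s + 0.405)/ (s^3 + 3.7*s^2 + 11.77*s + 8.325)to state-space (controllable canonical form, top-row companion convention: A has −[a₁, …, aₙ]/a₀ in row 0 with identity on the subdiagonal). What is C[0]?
Reachable canonical form: C = numerator coefficients (right-aligned, zero-padded to length n).
num = 0.5*s^2 - 0.9*s + 0.405, C = [[0.5, -0.9, 0.405]].
C[0] = 0.5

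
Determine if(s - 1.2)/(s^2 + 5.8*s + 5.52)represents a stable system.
Denominator: s^2 + 5.8*s + 5.52 = (s + 4.6)(s + 1.2). Poles: -1.2, -4.6. All Re(p)<0: Yes (stable)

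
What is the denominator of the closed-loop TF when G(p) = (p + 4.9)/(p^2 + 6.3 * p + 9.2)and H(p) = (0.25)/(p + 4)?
Characteristic poly = G_den * H_den + G_num * H_num = (p^3 + 10.3*p^2 + 34.4*p + 36.8) + (0.25*p + 1.225) = p^3 + 10.3*p^2 + 34.65*p + 38.025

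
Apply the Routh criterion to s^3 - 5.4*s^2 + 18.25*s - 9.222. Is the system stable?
Routh array:
s^3: [1, 18.25]; s^2: [-5.4, -9.222]; s^1: [16.5422]; s^0: [-9.222]
First column: [1, -5.4, 16.5422, -9.222]. Sign changes = 3.
No, unstable (3 RHP root(s))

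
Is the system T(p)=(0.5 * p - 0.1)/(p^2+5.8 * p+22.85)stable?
Denominator: p^2 + 5.8*p + 22.85. Poles: -2.9 + 3.8j, -2.9 - 3.8j. All Re(p)<0: Yes (stable)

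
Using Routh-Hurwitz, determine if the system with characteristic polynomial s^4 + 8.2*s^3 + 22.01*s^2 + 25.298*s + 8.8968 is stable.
Routh array:
s^4: [1, 22.01, 8.8968]; s^3: [8.2, 25.298]; s^2: [18.9249, 8.8968]; s^1: [21.4431]; s^0: [8.8968]
First column: [1, 8.2, 18.9249, 21.4431, 8.8968]. Sign changes = 0.
Yes, stable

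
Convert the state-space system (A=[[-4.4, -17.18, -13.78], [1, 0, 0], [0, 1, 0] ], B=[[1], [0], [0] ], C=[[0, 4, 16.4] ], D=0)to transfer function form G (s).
G(s) = C(sI - A)⁻¹B + D.
Characteristic polynomial det(sI - A) = s^3 + 4.4*s^2 + 17.18*s + 13.78.
Numerator from C·adj(sI-A)·B + D·det(sI-A) = 4*s + 16.4.
G(s) = (4*s + 16.4)/(s^3 + 4.4*s^2 + 17.18*s + 13.78)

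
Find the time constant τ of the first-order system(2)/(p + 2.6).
First-order system: τ = -1/pole. Pole = -2.6. τ = -1/(-2.6) = 0.3846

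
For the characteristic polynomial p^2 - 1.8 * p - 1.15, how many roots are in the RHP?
p^2 - 1.8*p - 1.15 = (p - 2.3)(p + 0.5). Poles: -0.5, 2.3. RHP poles (Re>0): 1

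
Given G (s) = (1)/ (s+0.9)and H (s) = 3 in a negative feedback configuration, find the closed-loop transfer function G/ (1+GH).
Closed-loop T = G/(1+GH).
Numerator: G_num * H_den = 1.
Denominator: G_den * H_den + G_num * H_num = (s + 0.9) + (3) = s + 3.9.
T(s) = (1)/(s + 3.9)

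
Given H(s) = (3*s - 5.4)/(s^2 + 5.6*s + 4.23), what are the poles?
Set denominator = 0: s^2 + 5.6*s + 4.23 = (s + 0.9)(s + 4.7) = 0 → Poles: -0.9, -4.7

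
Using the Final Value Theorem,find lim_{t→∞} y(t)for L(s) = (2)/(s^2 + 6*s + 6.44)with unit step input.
FVT: lim_{t→∞} y(t) = lim_{s→0} s*Y(s) where Y(s) = L(s)/s.
= lim_{s→0} L(s) = L(0) = num(0)/den(0) = 2/6.44 = 0.3106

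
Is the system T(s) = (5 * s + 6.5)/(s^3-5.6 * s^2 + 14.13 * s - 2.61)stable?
Denominator: s^3 - 5.6*s^2 + 14.13*s - 2.61 = (s - 0.2)(s^2 - 5.4*s + 13.05). Poles: 0.2, 2.7 + 2.4j, 2.7 - 2.4j. All Re(p)<0: No (unstable)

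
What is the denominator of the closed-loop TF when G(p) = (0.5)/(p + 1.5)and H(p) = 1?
Characteristic poly = G_den * H_den + G_num * H_num = (p + 1.5) + (0.5) = p + 2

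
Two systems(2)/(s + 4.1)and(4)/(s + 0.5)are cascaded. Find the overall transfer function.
Series: H = H₁ · H₂ = (n₁·n₂)/(d₁·d₂).
Num: n₁·n₂ = 8. Den: d₁·d₂ = s^2 + 4.6*s + 2.05.
H(s) = (8)/(s^2 + 4.6*s + 2.05)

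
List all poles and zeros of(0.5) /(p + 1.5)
Set denominator = 0: p + 1.5 = 0 → Poles: -1.5
Numerator is a nonzero constant (0.5) → Zeros: none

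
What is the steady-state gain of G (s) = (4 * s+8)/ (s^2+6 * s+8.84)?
DC gain = G(0) = num(0)/den(0) = 8/8.84 = 0.905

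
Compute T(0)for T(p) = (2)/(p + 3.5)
DC gain = T(0) = num(0)/den(0) = 2/3.5 = 0.5714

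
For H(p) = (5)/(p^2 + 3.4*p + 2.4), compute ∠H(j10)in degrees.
Substitute p = j*10: H(j10) = -0.0456854 - 0.015915j.
∠H(j10) = atan2(Im, Re) = atan2(-0.015915, -0.0456854) = -160.79°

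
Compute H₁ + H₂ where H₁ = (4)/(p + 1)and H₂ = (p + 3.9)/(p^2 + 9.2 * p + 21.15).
Parallel: H = H₁ + H₂ = (n₁·d₂ + n₂·d₁)/(d₁·d₂).
n₁·d₂ = 4*p^2 + 36.8*p + 84.6. n₂·d₁ = p^2 + 4.9*p + 3.9. Sum = 5*p^2 + 41.7*p + 88.5. d₁·d₂ = p^3 + 10.2*p^2 + 30.35*p + 21.15.
H(p) = (5*p^2 + 41.7*p + 88.5)/(p^3 + 10.2*p^2 + 30.35*p + 21.15)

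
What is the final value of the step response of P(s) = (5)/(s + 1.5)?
FVT: lim_{t→∞} y(t) = lim_{s→0} s*Y(s) where Y(s) = P(s)/s.
= lim_{s→0} P(s) = P(0) = num(0)/den(0) = 5/1.5 = 3.333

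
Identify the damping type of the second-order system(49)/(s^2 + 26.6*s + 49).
Standard form: ωn²/(s²+2ζωn·s+ωn²) gives ωn=7, ζ=1.9.
Overdamped (ζ = 1.9 > 1)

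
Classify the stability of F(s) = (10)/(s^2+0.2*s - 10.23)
Denominator: s^2 + 0.2*s - 10.23 = (s - 3.1)(s + 3.3). Poles: -3.3, 3.1. Unstable (1 pole(s) in RHP)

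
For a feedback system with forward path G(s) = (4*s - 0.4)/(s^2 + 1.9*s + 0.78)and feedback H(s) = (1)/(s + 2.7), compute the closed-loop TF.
Closed-loop T = G/(1+GH).
Numerator: G_num * H_den = 4*s^2 + 10.4*s - 1.08.
Denominator: G_den * H_den + G_num * H_num = (s^3 + 4.6*s^2 + 5.91*s + 2.106) + (4*s - 0.4) = s^3 + 4.6*s^2 + 9.91*s + 1.706.
T(s) = (4*s^2 + 10.4*s - 1.08)/(s^3 + 4.6*s^2 + 9.91*s + 1.706)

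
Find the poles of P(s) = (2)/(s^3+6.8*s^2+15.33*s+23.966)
Set denominator = 0: s^3 + 6.8*s^2 + 15.33*s + 23.966 = (s + 4.6)(s^2 + 2.2*s + 5.21) = 0 → Poles: -1.1 + 2j, -1.1 - 2j, -4.6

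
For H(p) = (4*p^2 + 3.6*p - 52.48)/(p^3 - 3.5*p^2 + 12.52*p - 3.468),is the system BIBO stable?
Denominator: p^3 - 3.5*p^2 + 12.52*p - 3.468 = (p - 0.3)(p^2 - 3.2*p + 11.56). Poles: 0.3, 1.6 + 3j, 1.6 - 3j. All Re(p)<0: No (unstable)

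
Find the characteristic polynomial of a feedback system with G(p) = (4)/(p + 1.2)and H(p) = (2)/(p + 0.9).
Characteristic poly = G_den * H_den + G_num * H_num = (p^2 + 2.1*p + 1.08) + (8) = p^2 + 2.1*p + 9.08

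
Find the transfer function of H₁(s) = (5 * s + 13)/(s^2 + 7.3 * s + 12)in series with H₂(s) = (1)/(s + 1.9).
Series: H = H₁ · H₂ = (n₁·n₂)/(d₁·d₂).
Num: n₁·n₂ = 5*s + 13. Den: d₁·d₂ = s^3 + 9.2*s^2 + 25.87*s + 22.8.
H(s) = (5*s + 13)/(s^3 + 9.2*s^2 + 25.87*s + 22.8)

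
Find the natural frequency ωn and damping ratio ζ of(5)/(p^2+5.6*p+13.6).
Underdamped: complex pole -2.8 + 2.4j. ωn = |pole| = 3.688, ζ = -Re(pole)/ωn = 0.7593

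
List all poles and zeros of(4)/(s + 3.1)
Set denominator = 0: s + 3.1 = 0 → Poles: -3.1
Numerator is a nonzero constant (4) → Zeros: none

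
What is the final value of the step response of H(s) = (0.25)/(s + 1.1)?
FVT: lim_{t→∞} y(t) = lim_{s→0} s*Y(s) where Y(s) = H(s)/s.
= lim_{s→0} H(s) = H(0) = num(0)/den(0) = 0.25/1.1 = 0.2273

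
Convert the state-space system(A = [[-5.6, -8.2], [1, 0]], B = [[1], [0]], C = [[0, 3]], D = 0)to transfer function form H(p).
H(p) = C(pI - A)⁻¹B + D.
Characteristic polynomial det(pI - A) = p^2 + 5.6*p + 8.2.
Numerator from C·adj(pI-A)·B + D·det(pI-A) = 3.
H(p) = (3)/(p^2 + 5.6*p + 8.2)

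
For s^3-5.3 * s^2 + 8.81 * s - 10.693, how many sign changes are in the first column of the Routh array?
Routh array:
s^3: [1, 8.81]; s^2: [-5.3, -10.693]; s^1: [6.79245]; s^0: [-10.693]
First column: [1, -5.3, 6.79245, -10.693]. Sign changes = 3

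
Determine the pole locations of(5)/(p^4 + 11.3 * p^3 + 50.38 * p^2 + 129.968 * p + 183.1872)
Set denominator = 0: p^4 + 11.3*p^3 + 50.38*p^2 + 129.968*p + 183.1872 = (p + 4.7)(p + 4.2)(p^2 + 2.4*p + 9.28) = 0 → Poles: -1.2 + 2.8j, -1.2 - 2.8j, -4.2, -4.7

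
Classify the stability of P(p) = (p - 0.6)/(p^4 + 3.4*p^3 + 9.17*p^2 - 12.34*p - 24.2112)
Denominator: p^4 + 3.4*p^3 + 9.17*p^2 - 12.34*p - 24.2112 = (p - 1.6)(p + 1.2)(p^2 + 3.8*p + 12.61). Poles: -1.2, -1.9 + 3j, -1.9 - 3j, 1.6. Unstable (1 pole(s) in RHP)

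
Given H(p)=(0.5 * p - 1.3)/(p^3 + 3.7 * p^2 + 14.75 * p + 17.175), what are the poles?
Set denominator = 0: p^3 + 3.7*p^2 + 14.75*p + 17.175 = (p + 1.5)(p^2 + 2.2*p + 11.45) = 0 → Poles: -1.1 + 3.2j, -1.1 - 3.2j, -1.5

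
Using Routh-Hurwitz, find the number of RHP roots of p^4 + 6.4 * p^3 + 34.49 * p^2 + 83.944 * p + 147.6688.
Routh array:
p^4: [1, 34.49, 147.6688]; p^3: [6.4, 83.944]; p^2: [21.37375, 147.6688]; p^1: [39.7271]; p^0: [147.6688]
First column: [1, 6.4, 21.37375, 39.7271, 147.6688]. Sign changes = RHP roots = 0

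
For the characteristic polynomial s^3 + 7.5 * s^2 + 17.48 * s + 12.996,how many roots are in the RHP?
s^3 + 7.5*s^2 + 17.48*s + 12.996 = (s + 1.9)(s + 3.8)(s + 1.8). Poles: -1.8, -1.9, -3.8. RHP poles (Re>0): 0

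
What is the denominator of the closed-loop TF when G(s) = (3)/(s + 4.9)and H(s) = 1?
Characteristic poly = G_den * H_den + G_num * H_num = (s + 4.9) + (3) = s + 7.9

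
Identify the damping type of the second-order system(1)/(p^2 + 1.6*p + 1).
Standard form: ωn²/(p²+2ζωn·p+ωn²) gives ωn=1, ζ=0.8.
Underdamped (ζ = 0.8 < 1)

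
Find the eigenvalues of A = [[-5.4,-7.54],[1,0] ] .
Eigenvalues solve det(λI - A) = 0.
Characteristic polynomial: λ^2 + 5.4*λ + 7.54 = 0.
Roots: -2.7 + 0.5j, -2.7 - 0.5j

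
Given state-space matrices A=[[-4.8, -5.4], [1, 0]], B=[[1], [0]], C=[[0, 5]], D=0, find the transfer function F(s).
F(s) = C(sI - A)⁻¹B + D.
Characteristic polynomial det(sI - A) = s^2 + 4.8*s + 5.4.
Numerator from C·adj(sI-A)·B + D·det(sI-A) = 5.
F(s) = (5)/(s^2 + 4.8*s + 5.4)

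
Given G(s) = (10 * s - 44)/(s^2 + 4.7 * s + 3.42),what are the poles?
Set denominator = 0: s^2 + 4.7*s + 3.42 = (s + 0.9)(s + 3.8) = 0 → Poles: -0.9, -3.8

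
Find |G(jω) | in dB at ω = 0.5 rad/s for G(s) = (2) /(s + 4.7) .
Substitute s = j*0.5: G(j0.5) = 0.42077 - 0.0447628j.
|G(j0.5)| = sqrt(Re² + Im²) = 0.4231.
20*log₁₀(0.4231) = -7.47 dB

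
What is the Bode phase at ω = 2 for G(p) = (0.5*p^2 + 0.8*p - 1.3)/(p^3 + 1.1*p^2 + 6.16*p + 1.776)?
Substitute p = j*2: G(j2) = 0.609493 + 0.393678j.
∠G(j2) = atan2(Im, Re) = atan2(0.393678, 0.609493) = 32.86°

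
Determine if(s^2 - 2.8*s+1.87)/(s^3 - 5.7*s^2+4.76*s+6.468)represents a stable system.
Denominator: s^3 - 5.7*s^2 + 4.76*s + 6.468 = (s - 4.2)(s + 0.7)(s - 2.2). Poles: -0.7, 2.2, 4.2. All Re(p)<0: No (unstable)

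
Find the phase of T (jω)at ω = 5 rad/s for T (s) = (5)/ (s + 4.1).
Substitute s = j*5: T(j5) = 0.490313 - 0.597943j.
∠T(j5) = atan2(Im, Re) = atan2(-0.597943, 0.490313) = -50.65°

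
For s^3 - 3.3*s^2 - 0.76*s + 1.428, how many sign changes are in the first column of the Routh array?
Routh array:
s^3: [1, -0.76]; s^2: [-3.3, 1.428]; s^1: [-0.327273]; s^0: [1.428]
First column: [1, -3.3, -0.327273, 1.428]. Sign changes = 2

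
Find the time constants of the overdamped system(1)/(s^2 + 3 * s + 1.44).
Overdamped: real poles at -0.6, -2.4. τ = -1/pole → τ₁ = 1.667, τ₂ = 0.4167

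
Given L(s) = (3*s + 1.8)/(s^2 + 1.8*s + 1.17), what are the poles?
Set denominator = 0: s^2 + 1.8*s + 1.17 = 0 → Poles: -0.9 + 0.6j, -0.9 - 0.6j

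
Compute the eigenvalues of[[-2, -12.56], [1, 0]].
Eigenvalues solve det(λI - A) = 0.
Characteristic polynomial: λ^2 + 2*λ + 12.56 = 0.
Roots: -1 + 3.4j, -1 - 3.4j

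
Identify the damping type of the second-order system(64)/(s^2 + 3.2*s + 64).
Standard form: ωn²/(s²+2ζωn·s+ωn²) gives ωn=8, ζ=0.2.
Underdamped (ζ = 0.2 < 1)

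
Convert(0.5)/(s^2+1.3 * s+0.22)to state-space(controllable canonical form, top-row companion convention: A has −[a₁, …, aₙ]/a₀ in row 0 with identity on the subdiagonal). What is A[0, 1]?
Reachable canonical form for den = s^2 + 1.3*s + 0.22: top row of A = -[a₁,a₂,...,aₙ]/a₀, ones on the subdiagonal, zeros elsewhere.
A = [[-1.3, -0.22], [1, 0]].
A[0,1] = -0.22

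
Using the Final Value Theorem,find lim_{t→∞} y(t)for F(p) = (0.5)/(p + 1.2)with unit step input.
FVT: lim_{t→∞} y(t) = lim_{p→0} p*Y(p) where Y(p) = F(p)/p.
= lim_{p→0} F(p) = F(0) = num(0)/den(0) = 0.5/1.2 = 0.4167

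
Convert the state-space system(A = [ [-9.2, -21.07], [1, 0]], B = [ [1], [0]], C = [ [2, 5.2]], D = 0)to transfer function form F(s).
F(s) = C(sI - A)⁻¹B + D.
Characteristic polynomial det(sI - A) = s^2 + 9.2*s + 21.07.
Numerator from C·adj(sI-A)·B + D·det(sI-A) = 2*s + 5.2.
F(s) = (2*s + 5.2)/(s^2 + 9.2*s + 21.07)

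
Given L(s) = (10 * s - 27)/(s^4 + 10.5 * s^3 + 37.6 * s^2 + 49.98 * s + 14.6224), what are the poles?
Set denominator = 0: s^4 + 10.5*s^3 + 37.6*s^2 + 49.98*s + 14.6224 = (s + 3.8)(s + 2.6)(s + 3.7)(s + 0.4) = 0 → Poles: -0.4, -2.6, -3.7, -3.8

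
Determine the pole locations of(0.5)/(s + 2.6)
Set denominator = 0: s + 2.6 = 0 → Poles: -2.6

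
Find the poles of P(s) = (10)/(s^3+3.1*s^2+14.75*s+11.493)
Set denominator = 0: s^3 + 3.1*s^2 + 14.75*s + 11.493 = (s + 0.9)(s^2 + 2.2*s + 12.77) = 0 → Poles: -0.9, -1.1 + 3.4j, -1.1 - 3.4j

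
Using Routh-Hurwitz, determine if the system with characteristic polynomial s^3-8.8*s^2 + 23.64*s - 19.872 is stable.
Routh array:
s^3: [1, 23.64]; s^2: [-8.8, -19.872]; s^1: [21.3818]; s^0: [-19.872]
First column: [1, -8.8, 21.3818, -19.872]. Sign changes = 3.
No, unstable (3 RHP root(s))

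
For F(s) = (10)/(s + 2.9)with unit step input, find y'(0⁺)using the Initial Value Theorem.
IVT: y'(0⁺) = lim_{s→∞} s²·Y(s) = lim_{s→∞} s·F(s).
deg(num) = 0, deg(den) = 1, relative degree = 1, so s·F(s) → (leading num)/(leading den) = 10/1 = 10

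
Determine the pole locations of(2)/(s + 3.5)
Set denominator = 0: s + 3.5 = 0 → Poles: -3.5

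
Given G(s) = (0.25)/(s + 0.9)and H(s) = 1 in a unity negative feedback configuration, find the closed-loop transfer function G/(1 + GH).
Closed-loop T = G/(1+GH).
Numerator: G_num * H_den = 0.25.
Denominator: G_den * H_den + G_num * H_num = (s + 0.9) + (0.25) = s + 1.15.
T(s) = (0.25)/(s + 1.15)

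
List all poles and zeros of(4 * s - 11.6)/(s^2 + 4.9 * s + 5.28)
Set denominator = 0: s^2 + 4.9*s + 5.28 = (s + 3.3)(s + 1.6) = 0 → Poles: -1.6, -3.3
Set numerator = 0: 4*s - 11.6 = 0 → Zeros: 2.9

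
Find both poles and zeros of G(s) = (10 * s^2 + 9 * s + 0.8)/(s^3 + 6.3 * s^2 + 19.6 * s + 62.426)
Set denominator = 0: s^3 + 6.3*s^2 + 19.6*s + 62.426 = (s + 4.9)(s^2 + 1.4*s + 12.74) = 0 → Poles: -0.7 + 3.5j, -0.7 - 3.5j, -4.9
Set numerator = 0: 10*s^2 + 9*s + 0.8 = 10*(s + 0.8)(s + 0.1) = 0 → Zeros: -0.1, -0.8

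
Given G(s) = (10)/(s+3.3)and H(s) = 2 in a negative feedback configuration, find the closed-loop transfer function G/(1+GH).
Closed-loop T = G/(1+GH).
Numerator: G_num * H_den = 10.
Denominator: G_den * H_den + G_num * H_num = (s + 3.3) + (20) = s + 23.3.
T(s) = (10)/(s + 23.3)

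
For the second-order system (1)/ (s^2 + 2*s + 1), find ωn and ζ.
Standard form: ωn²/(s²+2ζωn·s+ωn²).
const=1=ωn² → ωn=1, s coeff=2=2ζωn → ζ=1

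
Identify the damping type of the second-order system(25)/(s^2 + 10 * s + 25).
Standard form: ωn²/(s²+2ζωn·s+ωn²) gives ωn=5, ζ=1.
Critically damped (ζ = 1)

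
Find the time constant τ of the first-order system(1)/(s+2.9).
First-order system: τ = -1/pole. Pole = -2.9. τ = -1/(-2.9) = 0.3448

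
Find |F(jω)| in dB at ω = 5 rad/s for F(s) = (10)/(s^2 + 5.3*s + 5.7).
Substitute s = j*5: F(j5) = -0.179578 - 0.246571j.
|F(j5)| = sqrt(Re² + Im²) = 0.305.
20*log₁₀(0.305) = -10.31 dB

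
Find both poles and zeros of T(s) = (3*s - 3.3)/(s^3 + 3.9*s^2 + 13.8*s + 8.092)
Set denominator = 0: s^3 + 3.9*s^2 + 13.8*s + 8.092 = (s + 0.7)(s^2 + 3.2*s + 11.56) = 0 → Poles: -0.7, -1.6 + 3j, -1.6 - 3j
Set numerator = 0: 3*s - 3.3 = 0 → Zeros: 1.1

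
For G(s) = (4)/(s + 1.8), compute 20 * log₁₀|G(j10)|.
Substitute s = j*10: G(j10) = 0.0697404 - 0.387447j.
|G(j10)| = sqrt(Re² + Im²) = 0.3937.
20*log₁₀(0.3937) = -8.10 dB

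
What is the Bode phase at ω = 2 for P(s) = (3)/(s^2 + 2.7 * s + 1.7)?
Substitute s = j*2: P(j2) = -0.20029 - 0.470247j.
∠P(j2) = atan2(Im, Re) = atan2(-0.470247, -0.20029) = -113.07°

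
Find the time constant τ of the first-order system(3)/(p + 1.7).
First-order system: τ = -1/pole. Pole = -1.7. τ = -1/(-1.7) = 0.5882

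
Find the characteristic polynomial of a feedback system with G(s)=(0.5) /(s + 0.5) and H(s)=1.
Characteristic poly = G_den * H_den + G_num * H_num = (s + 0.5) + (0.5) = s + 1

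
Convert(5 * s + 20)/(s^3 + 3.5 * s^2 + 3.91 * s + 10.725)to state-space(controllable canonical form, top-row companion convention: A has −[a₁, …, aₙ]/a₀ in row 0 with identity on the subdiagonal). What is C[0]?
Reachable canonical form: C = numerator coefficients (right-aligned, zero-padded to length n).
num = 5*s + 20, C = [[0, 5, 20]].
C[0] = 0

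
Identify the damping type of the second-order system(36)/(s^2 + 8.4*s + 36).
Standard form: ωn²/(s²+2ζωn·s+ωn²) gives ωn=6, ζ=0.7.
Underdamped (ζ = 0.7 < 1)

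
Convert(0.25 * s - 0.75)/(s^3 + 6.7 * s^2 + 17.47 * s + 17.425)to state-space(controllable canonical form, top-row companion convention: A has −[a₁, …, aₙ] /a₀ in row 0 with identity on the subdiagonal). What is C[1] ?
Reachable canonical form: C = numerator coefficients (right-aligned, zero-padded to length n).
num = 0.25*s - 0.75, C = [[0, 0.25, -0.75]].
C[1] = 0.25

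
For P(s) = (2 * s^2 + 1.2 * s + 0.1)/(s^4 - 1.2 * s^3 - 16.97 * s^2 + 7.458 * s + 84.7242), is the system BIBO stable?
Denominator: s^4 - 1.2*s^3 - 16.97*s^2 + 7.458*s + 84.7242 = (s - 3.3)(s - 3.3)(s^2 + 5.4*s + 7.78). Poles: -2.7 + 0.7j, -2.7 - 0.7j, 3.3, 3.3. All Re(p)<0: No (unstable)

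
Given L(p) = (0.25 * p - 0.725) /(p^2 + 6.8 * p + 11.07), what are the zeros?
Set numerator = 0: 0.25*p - 0.725 = 0 → Zeros: 2.9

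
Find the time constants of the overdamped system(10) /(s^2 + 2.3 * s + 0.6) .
Overdamped: real poles at -2, -0.3. τ = -1/pole → τ₁ = 0.5, τ₂ = 3.333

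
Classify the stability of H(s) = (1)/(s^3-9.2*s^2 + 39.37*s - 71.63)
Denominator: s^3 - 9.2*s^2 + 39.37*s - 71.63 = (s - 3.8)(s^2 - 5.4*s + 18.85). Poles: 2.7 + 3.4j, 2.7 - 3.4j, 3.8. Unstable (3 pole(s) in RHP)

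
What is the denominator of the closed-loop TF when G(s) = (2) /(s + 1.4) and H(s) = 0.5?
Characteristic poly = G_den * H_den + G_num * H_num = (s + 1.4) + (1) = s + 2.4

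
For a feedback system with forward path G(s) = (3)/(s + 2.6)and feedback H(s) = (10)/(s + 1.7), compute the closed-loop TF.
Closed-loop T = G/(1+GH).
Numerator: G_num * H_den = 3*s + 5.1.
Denominator: G_den * H_den + G_num * H_num = (s^2 + 4.3*s + 4.42) + (30) = s^2 + 4.3*s + 34.42.
T(s) = (3*s + 5.1)/(s^2 + 4.3*s + 34.42)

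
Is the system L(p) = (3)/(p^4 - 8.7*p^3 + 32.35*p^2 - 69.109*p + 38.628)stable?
Denominator: p^4 - 8.7*p^3 + 32.35*p^2 - 69.109*p + 38.628 = (p - 0.8)(p - 4.5)(p^2 - 3.4*p + 10.73). Poles: 0.8, 1.7 + 2.8j, 1.7 - 2.8j, 4.5. All Re(p)<0: No (unstable)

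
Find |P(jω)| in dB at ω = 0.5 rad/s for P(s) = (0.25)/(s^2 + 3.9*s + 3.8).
Substitute s = j*0.5: P(j0.5) = 0.0540994 - 0.0297165j.
|P(j0.5)| = sqrt(Re² + Im²) = 0.06172.
20*log₁₀(0.06172) = -24.19 dB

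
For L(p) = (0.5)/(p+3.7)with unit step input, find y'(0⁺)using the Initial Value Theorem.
IVT: y'(0⁺) = lim_{p→∞} p²·Y(p) = lim_{p→∞} p·L(p).
deg(num) = 0, deg(den) = 1, relative degree = 1, so p·L(p) → (leading num)/(leading den) = 0.5/1 = 0.5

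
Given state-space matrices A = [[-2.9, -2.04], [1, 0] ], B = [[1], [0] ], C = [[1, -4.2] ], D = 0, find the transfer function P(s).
P(s) = C(sI - A)⁻¹B + D.
Characteristic polynomial det(sI - A) = s^2 + 2.9*s + 2.04.
Numerator from C·adj(sI-A)·B + D·det(sI-A) = s - 4.2.
P(s) = (s - 4.2)/(s^2 + 2.9*s + 2.04)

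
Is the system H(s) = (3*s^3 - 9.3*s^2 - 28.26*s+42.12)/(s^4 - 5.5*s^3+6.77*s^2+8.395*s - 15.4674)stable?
Denominator: s^4 - 5.5*s^3 + 6.77*s^2 + 8.395*s - 15.4674 = (s - 1.8)(s + 1.3)(s^2 - 5*s + 6.61). Poles: -1.3, 1.8, 2.5 + 0.6j, 2.5 - 0.6j. All Re(p)<0: No (unstable)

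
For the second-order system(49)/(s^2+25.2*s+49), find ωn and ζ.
Standard form: ωn²/(s²+2ζωn·s+ωn²).
const=49=ωn² → ωn=7, s coeff=25.2=2ζωn → ζ=1.8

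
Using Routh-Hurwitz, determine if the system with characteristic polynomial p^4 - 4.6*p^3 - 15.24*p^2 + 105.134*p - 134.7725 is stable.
Routh array:
p^4: [1, -15.24, -134.7725]; p^3: [-4.6, 105.134]; p^2: [7.61522, -134.7725]; p^1: [23.7242]; p^0: [-134.7725]
First column: [1, -4.6, 7.61522, 23.7242, -134.7725]. Sign changes = 3.
No, unstable (3 RHP root(s))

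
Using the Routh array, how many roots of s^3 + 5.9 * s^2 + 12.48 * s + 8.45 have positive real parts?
Routh array:
s^3: [1, 12.48]; s^2: [5.9, 8.45]; s^1: [11.0478]; s^0: [8.45]
First column: [1, 5.9, 11.0478, 8.45]. Sign changes = RHP roots = 0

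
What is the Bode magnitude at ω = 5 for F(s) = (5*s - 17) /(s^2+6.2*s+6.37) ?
Substitute s = j*5: F(j5) = 0.834592 + 0.0468245j.
|F(j5)| = sqrt(Re² + Im²) = 0.8359.
20*log₁₀(0.8359) = -1.56 dB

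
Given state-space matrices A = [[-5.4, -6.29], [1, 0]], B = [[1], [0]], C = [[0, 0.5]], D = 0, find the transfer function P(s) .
P(s) = C(sI - A)⁻¹B + D.
Characteristic polynomial det(sI - A) = s^2 + 5.4*s + 6.29.
Numerator from C·adj(sI-A)·B + D·det(sI-A) = 0.5.
P(s) = (0.5)/(s^2 + 5.4*s + 6.29)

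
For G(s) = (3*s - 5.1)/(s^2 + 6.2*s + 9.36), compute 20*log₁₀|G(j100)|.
Substitute s = j*100: G(j100) = 0.00236486 - 0.0298813j.
|G(j100)| = sqrt(Re² + Im²) = 0.02997.
20*log₁₀(0.02997) = -30.46 dB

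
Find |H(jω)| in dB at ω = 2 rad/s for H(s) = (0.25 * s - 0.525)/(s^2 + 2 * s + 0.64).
Substitute s = j*2: H(j2) = 0.137928 + 0.0153905j.
|H(j2)| = sqrt(Re² + Im²) = 0.1388.
20*log₁₀(0.1388) = -17.15 dB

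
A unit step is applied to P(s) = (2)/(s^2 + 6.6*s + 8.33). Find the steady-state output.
FVT: lim_{t→∞} y(t) = lim_{s→0} s*Y(s) where Y(s) = P(s)/s.
= lim_{s→0} P(s) = P(0) = num(0)/den(0) = 2/8.33 = 0.2401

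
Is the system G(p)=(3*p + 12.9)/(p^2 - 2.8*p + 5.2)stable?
Denominator: p^2 - 2.8*p + 5.2. Poles: 1.4 + 1.8j, 1.4 - 1.8j. All Re(p)<0: No (unstable)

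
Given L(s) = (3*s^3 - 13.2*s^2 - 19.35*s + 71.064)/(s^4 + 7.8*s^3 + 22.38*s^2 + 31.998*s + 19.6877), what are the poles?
Set denominator = 0: s^4 + 7.8*s^3 + 22.38*s^2 + 31.998*s + 19.6877 = (s + 1.7)(s + 3.7)(s^2 + 2.4*s + 3.13) = 0 → Poles: -1.2 + 1.3j, -1.2 - 1.3j, -1.7, -3.7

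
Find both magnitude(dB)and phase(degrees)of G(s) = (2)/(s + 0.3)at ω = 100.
Substitute s = j*100: G(j100) = 5.99995e-05 - 0.0199998j.
|G| = 20*log₁₀(sqrt(Re²+Im²)) = -33.98 dB.
∠G = atan2(Im, Re) = -89.83°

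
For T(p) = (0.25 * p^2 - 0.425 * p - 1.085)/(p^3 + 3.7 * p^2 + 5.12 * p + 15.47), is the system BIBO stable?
Denominator: p^3 + 3.7*p^2 + 5.12*p + 15.47 = (p + 3.5)(p^2 + 0.2*p + 4.42). Poles: -0.1 + 2.1j, -0.1 - 2.1j, -3.5. All Re(p)<0: Yes (stable)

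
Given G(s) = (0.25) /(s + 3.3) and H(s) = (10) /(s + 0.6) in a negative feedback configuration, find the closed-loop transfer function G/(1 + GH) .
Closed-loop T = G/(1+GH).
Numerator: G_num * H_den = 0.25*s + 0.15.
Denominator: G_den * H_den + G_num * H_num = (s^2 + 3.9*s + 1.98) + (2.5) = s^2 + 3.9*s + 4.48.
T(s) = (0.25*s + 0.15)/(s^2 + 3.9*s + 4.48)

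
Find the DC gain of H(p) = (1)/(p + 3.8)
DC gain = H(0) = num(0)/den(0) = 1/3.8 = 0.2632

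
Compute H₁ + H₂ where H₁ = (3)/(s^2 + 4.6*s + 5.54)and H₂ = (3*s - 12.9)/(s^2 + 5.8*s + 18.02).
Parallel: H = H₁ + H₂ = (n₁·d₂ + n₂·d₁)/(d₁·d₂).
n₁·d₂ = 3*s^2 + 17.4*s + 54.06. n₂·d₁ = 3*s^3 + 0.9*s^2 - 42.72*s - 71.466. Sum = 3*s^3 + 3.9*s^2 - 25.32*s - 17.406. d₁·d₂ = s^4 + 10.4*s^3 + 50.24*s^2 + 115.024*s + 99.8308.
H(s) = (3*s^3 + 3.9*s^2 - 25.32*s - 17.406)/(s^4 + 10.4*s^3 + 50.24*s^2 + 115.024*s + 99.8308)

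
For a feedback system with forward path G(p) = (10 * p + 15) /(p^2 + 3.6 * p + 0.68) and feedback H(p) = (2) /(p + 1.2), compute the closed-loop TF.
Closed-loop T = G/(1+GH).
Numerator: G_num * H_den = 10*p^2 + 27*p + 18.
Denominator: G_den * H_den + G_num * H_num = (p^3 + 4.8*p^2 + 5*p + 0.816) + (20*p + 30) = p^3 + 4.8*p^2 + 25*p + 30.816.
T(p) = (10*p^2 + 27*p + 18)/(p^3 + 4.8*p^2 + 25*p + 30.816)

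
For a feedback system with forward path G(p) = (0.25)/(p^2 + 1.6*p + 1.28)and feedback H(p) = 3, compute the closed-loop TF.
Closed-loop T = G/(1+GH).
Numerator: G_num * H_den = 0.25.
Denominator: G_den * H_den + G_num * H_num = (p^2 + 1.6*p + 1.28) + (0.75) = p^2 + 1.6*p + 2.03.
T(p) = (0.25)/(p^2 + 1.6*p + 2.03)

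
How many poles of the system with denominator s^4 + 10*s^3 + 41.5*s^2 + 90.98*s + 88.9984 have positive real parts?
s^4 + 10*s^3 + 41.5*s^2 + 90.98*s + 88.9984 = (s + 3.2)(s + 3.4)(s^2 + 3.4*s + 8.18). Poles: -1.7 + 2.3j, -1.7 - 2.3j, -3.2, -3.4. RHP poles (Re>0): 0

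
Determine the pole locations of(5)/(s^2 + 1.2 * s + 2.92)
Set denominator = 0: s^2 + 1.2*s + 2.92 = 0 → Poles: -0.6 + 1.6j, -0.6 - 1.6j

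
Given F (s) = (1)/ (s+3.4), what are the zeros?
Numerator is a nonzero constant (1) → Zeros: none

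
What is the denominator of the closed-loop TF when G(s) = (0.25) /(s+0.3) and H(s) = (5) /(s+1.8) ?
Characteristic poly = G_den * H_den + G_num * H_num = (s^2 + 2.1*s + 0.54) + (1.25) = s^2 + 2.1*s + 1.79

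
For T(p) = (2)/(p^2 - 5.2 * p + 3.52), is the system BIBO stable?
Denominator: p^2 - 5.2*p + 3.52 = (p - 4.4)(p - 0.8). Poles: 0.8, 4.4. All Re(p)<0: No (unstable)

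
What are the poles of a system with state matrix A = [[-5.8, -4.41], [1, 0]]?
Eigenvalues solve det(λI - A) = 0.
Characteristic polynomial: λ^2 + 5.8*λ + 4.41 = 0.
Factor: (λ + 0.9)(λ + 4.9) = 0.
Roots: -0.9, -4.9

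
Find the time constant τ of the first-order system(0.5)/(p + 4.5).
First-order system: τ = -1/pole. Pole = -4.5. τ = -1/(-4.5) = 0.2222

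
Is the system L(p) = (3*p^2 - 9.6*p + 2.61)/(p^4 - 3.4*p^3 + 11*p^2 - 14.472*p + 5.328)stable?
Denominator: p^4 - 3.4*p^3 + 11*p^2 - 14.472*p + 5.328 = (p - 1.2)(p - 0.6)(p^2 - 1.6*p + 7.4). Poles: 0.6, 0.8 + 2.6j, 0.8 - 2.6j, 1.2. All Re(p)<0: No (unstable)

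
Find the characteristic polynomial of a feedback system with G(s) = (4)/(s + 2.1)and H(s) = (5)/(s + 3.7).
Characteristic poly = G_den * H_den + G_num * H_num = (s^2 + 5.8*s + 7.77) + (20) = s^2 + 5.8*s + 27.77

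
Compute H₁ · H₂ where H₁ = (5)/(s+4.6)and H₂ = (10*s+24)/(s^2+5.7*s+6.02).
Series: H = H₁ · H₂ = (n₁·n₂)/(d₁·d₂).
Num: n₁·n₂ = 50*s + 120. Den: d₁·d₂ = s^3 + 10.3*s^2 + 32.24*s + 27.692.
H(s) = (50*s + 120)/(s^3 + 10.3*s^2 + 32.24*s + 27.692)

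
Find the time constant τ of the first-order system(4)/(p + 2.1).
First-order system: τ = -1/pole. Pole = -2.1. τ = -1/(-2.1) = 0.4762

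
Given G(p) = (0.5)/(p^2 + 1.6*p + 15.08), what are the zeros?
Numerator is a nonzero constant (0.5) → Zeros: none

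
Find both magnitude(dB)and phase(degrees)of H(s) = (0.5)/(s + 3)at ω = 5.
Substitute s = j*5: H(j5) = 0.0441176 - 0.0735294j.
|H| = 20*log₁₀(sqrt(Re²+Im²)) = -21.34 dB.
∠H = atan2(Im, Re) = -59.04°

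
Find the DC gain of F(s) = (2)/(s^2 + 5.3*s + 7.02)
DC gain = F(0) = num(0)/den(0) = 2/7.02 = 0.2849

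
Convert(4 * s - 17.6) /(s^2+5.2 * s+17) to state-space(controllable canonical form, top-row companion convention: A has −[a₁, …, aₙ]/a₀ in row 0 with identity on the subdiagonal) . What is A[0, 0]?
Reachable canonical form for den = s^2 + 5.2*s + 17: top row of A = -[a₁,a₂,...,aₙ]/a₀, ones on the subdiagonal, zeros elsewhere.
A = [[-5.2, -17], [1, 0]].
A[0,0] = -5.2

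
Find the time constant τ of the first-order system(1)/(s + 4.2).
First-order system: τ = -1/pole. Pole = -4.2. τ = -1/(-4.2) = 0.2381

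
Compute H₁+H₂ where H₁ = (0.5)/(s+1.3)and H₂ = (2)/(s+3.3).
Parallel: H = H₁ + H₂ = (n₁·d₂ + n₂·d₁)/(d₁·d₂).
n₁·d₂ = 0.5*s + 1.65. n₂·d₁ = 2*s + 2.6. Sum = 2.5*s + 4.25. d₁·d₂ = s^2 + 4.6*s + 4.29.
H(s) = (2.5*s + 4.25)/(s^2 + 4.6*s + 4.29)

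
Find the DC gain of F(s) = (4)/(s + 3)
DC gain = F(0) = num(0)/den(0) = 4/3 = 1.333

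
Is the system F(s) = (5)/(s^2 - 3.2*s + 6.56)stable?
Denominator: s^2 - 3.2*s + 6.56. Poles: 1.6 + 2j, 1.6 - 2j. All Re(p)<0: No (unstable)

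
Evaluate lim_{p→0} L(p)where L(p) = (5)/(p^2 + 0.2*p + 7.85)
DC gain = L(0) = num(0)/den(0) = 5/7.85 = 0.6369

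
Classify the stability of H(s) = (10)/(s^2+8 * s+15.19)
Denominator: s^2 + 8*s + 15.19 = (s + 3.1)(s + 4.9). Poles: -3.1, -4.9. Stable (all poles in LHP)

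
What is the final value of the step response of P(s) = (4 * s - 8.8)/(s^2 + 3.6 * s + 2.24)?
FVT: lim_{t→∞} y(t) = lim_{s→0} s*Y(s) where Y(s) = P(s)/s.
= lim_{s→0} P(s) = P(0) = num(0)/den(0) = -8.8/2.24 = -3.929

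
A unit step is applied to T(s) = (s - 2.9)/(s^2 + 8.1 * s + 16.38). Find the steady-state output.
FVT: lim_{t→∞} y(t) = lim_{s→0} s*Y(s) where Y(s) = T(s)/s.
= lim_{s→0} T(s) = T(0) = num(0)/den(0) = -2.9/16.38 = -0.177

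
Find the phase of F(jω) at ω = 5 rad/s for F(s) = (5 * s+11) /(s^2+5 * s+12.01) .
Substitute s = j*5: F(j5) = 0.60739 - 0.7556j.
∠F(j5) = atan2(Im, Re) = atan2(-0.7556, 0.60739) = -51.21°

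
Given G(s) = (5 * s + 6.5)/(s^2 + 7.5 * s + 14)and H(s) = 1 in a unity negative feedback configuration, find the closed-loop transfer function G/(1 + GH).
Closed-loop T = G/(1+GH).
Numerator: G_num * H_den = 5*s + 6.5.
Denominator: G_den * H_den + G_num * H_num = (s^2 + 7.5*s + 14) + (5*s + 6.5) = s^2 + 12.5*s + 20.5.
T(s) = (5*s + 6.5)/(s^2 + 12.5*s + 20.5)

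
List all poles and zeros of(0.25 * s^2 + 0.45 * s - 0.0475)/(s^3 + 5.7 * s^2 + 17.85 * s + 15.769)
Set denominator = 0: s^3 + 5.7*s^2 + 17.85*s + 15.769 = (s + 1.3)(s^2 + 4.4*s + 12.13) = 0 → Poles: -1.3, -2.2 + 2.7j, -2.2 - 2.7j
Set numerator = 0: 0.25*s^2 + 0.45*s - 0.0475 = 0.25*(s + 1.9)(s - 0.1) = 0 → Zeros: -1.9, 0.1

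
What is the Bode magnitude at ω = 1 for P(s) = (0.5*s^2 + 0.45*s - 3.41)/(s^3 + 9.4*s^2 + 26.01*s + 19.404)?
Substitute s = j*1: P(j1) = -0.0383984 + 0.140978j.
|P(j1)| = sqrt(Re² + Im²) = 0.1461.
20*log₁₀(0.1461) = -16.71 dB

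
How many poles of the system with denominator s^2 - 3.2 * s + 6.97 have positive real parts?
Poles: 1.6 + 2.1j, 1.6 - 2.1j. RHP poles (Re>0): 2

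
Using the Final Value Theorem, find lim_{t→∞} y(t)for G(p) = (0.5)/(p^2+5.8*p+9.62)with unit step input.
FVT: lim_{t→∞} y(t) = lim_{p→0} p*Y(p) where Y(p) = G(p)/p.
= lim_{p→0} G(p) = G(0) = num(0)/den(0) = 0.5/9.62 = 0.05198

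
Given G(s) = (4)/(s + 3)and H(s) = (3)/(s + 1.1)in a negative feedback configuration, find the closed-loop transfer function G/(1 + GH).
Closed-loop T = G/(1+GH).
Numerator: G_num * H_den = 4*s + 4.4.
Denominator: G_den * H_den + G_num * H_num = (s^2 + 4.1*s + 3.3) + (12) = s^2 + 4.1*s + 15.3.
T(s) = (4*s + 4.4)/(s^2 + 4.1*s + 15.3)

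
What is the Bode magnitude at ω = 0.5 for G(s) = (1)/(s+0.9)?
Substitute s = j*0.5: G(j0.5) = 0.849057 - 0.471698j.
|G(j0.5)| = sqrt(Re² + Im²) = 0.9713.
20*log₁₀(0.9713) = -0.25 dB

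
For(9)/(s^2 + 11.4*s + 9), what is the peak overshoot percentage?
Standard form: ωn²/(s²+2ζωn·s+ωn²) → ωn = 3, ζ = 1.9.
ζ ≥ 1, so the response is non-oscillatory: peak overshoot = 0%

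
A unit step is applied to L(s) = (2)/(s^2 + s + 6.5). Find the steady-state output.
FVT: lim_{t→∞} y(t) = lim_{s→0} s*Y(s) where Y(s) = L(s)/s.
= lim_{s→0} L(s) = L(0) = num(0)/den(0) = 2/6.5 = 0.3077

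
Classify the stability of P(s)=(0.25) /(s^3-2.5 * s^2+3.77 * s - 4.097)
Denominator: s^3 - 2.5*s^2 + 3.77*s - 4.097 = (s - 1.7)(s^2 - 0.8*s + 2.41). Poles: 0.4 + 1.5j, 0.4 - 1.5j, 1.7. Unstable (3 pole(s) in RHP)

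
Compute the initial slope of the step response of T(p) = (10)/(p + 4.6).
IVT: y'(0⁺) = lim_{p→∞} p²·Y(p) = lim_{p→∞} p·T(p).
deg(num) = 0, deg(den) = 1, relative degree = 1, so p·T(p) → (leading num)/(leading den) = 10/1 = 10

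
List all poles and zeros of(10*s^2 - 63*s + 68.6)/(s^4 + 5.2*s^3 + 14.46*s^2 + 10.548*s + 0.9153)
Set denominator = 0: s^4 + 5.2*s^3 + 14.46*s^2 + 10.548*s + 0.9153 = (s + 0.9)(s + 0.1)(s^2 + 4.2*s + 10.17) = 0 → Poles: -0.1, -0.9, -2.1 + 2.4j, -2.1 - 2.4j
Set numerator = 0: 10*s^2 - 63*s + 68.6 = 10*(s - 1.4)(s - 4.9) = 0 → Zeros: 1.4, 4.9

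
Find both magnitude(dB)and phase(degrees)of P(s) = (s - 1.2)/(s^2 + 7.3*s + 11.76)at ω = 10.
Substitute s = j*10: P(j10) = 0.0637338 - 0.060601j.
|P| = 20*log₁₀(sqrt(Re²+Im²)) = -21.12 dB.
∠P = atan2(Im, Re) = -43.56°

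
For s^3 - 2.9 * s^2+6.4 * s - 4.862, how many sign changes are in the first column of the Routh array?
Routh array:
s^3: [1, 6.4]; s^2: [-2.9, -4.862]; s^1: [4.72345]; s^0: [-4.862]
First column: [1, -2.9, 4.72345, -4.862]. Sign changes = 3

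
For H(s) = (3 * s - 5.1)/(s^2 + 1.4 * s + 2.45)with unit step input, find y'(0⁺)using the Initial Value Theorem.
IVT: y'(0⁺) = lim_{s→∞} s²·Y(s) = lim_{s→∞} s·H(s).
deg(num) = 1, deg(den) = 2, relative degree = 1, so s·H(s) → (leading num)/(leading den) = 3/1 = 3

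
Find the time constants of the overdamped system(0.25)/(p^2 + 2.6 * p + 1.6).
Overdamped: real poles at -1.6, -1. τ = -1/pole → τ₁ = 0.625, τ₂ = 1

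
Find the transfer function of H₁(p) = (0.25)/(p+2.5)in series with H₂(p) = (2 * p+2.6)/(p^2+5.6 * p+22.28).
Series: H = H₁ · H₂ = (n₁·n₂)/(d₁·d₂).
Num: n₁·n₂ = 0.5*p + 0.65. Den: d₁·d₂ = p^3 + 8.1*p^2 + 36.28*p + 55.7.
H(p) = (0.5*p + 0.65)/(p^3 + 8.1*p^2 + 36.28*p + 55.7)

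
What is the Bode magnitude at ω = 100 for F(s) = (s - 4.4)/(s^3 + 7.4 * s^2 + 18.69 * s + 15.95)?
Substitute s = j*100: F(j100) = -9.93148e-05 - 1.17697e-05j.
|F(j100)| = sqrt(Re² + Im²) = 0.0001.
20*log₁₀(0.0001) = -80.00 dB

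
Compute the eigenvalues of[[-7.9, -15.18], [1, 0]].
Eigenvalues solve det(λI - A) = 0.
Characteristic polynomial: λ^2 + 7.9*λ + 15.18 = 0.
Factor: (λ + 3.3)(λ + 4.6) = 0.
Roots: -3.3, -4.6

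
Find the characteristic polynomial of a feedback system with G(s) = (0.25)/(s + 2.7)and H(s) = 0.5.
Characteristic poly = G_den * H_den + G_num * H_num = (s + 2.7) + (0.125) = s + 2.825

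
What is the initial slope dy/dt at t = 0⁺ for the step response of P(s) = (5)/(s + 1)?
IVT: y'(0⁺) = lim_{s→∞} s²·Y(s) = lim_{s→∞} s·P(s).
deg(num) = 0, deg(den) = 1, relative degree = 1, so s·P(s) → (leading num)/(leading den) = 5/1 = 5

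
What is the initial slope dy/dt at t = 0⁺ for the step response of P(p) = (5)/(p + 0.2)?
IVT: y'(0⁺) = lim_{p→∞} p²·Y(p) = lim_{p→∞} p·P(p).
deg(num) = 0, deg(den) = 1, relative degree = 1, so p·P(p) → (leading num)/(leading den) = 5/1 = 5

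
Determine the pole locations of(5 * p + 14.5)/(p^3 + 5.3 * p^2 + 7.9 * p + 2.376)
Set denominator = 0: p^3 + 5.3*p^2 + 7.9*p + 2.376 = (p + 0.4)(p + 2.7)(p + 2.2) = 0 → Poles: -0.4, -2.2, -2.7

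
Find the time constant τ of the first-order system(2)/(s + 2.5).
First-order system: τ = -1/pole. Pole = -2.5. τ = -1/(-2.5) = 0.4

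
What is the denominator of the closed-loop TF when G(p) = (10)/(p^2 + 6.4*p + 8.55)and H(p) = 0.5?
Characteristic poly = G_den * H_den + G_num * H_num = (p^2 + 6.4*p + 8.55) + (5) = p^2 + 6.4*p + 13.55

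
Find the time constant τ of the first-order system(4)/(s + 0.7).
First-order system: τ = -1/pole. Pole = -0.7. τ = -1/(-0.7) = 1.429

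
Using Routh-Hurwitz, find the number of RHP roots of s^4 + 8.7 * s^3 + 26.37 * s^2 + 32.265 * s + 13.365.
Routh array:
s^4: [1, 26.37, 13.365]; s^3: [8.7, 32.265]; s^2: [22.6614, 13.365]; s^1: [27.134]; s^0: [13.365]
First column: [1, 8.7, 22.6614, 27.134, 13.365]. Sign changes = RHP roots = 0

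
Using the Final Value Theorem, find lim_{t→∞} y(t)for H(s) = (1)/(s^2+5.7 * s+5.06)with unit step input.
FVT: lim_{t→∞} y(t) = lim_{s→0} s*Y(s) where Y(s) = H(s)/s.
= lim_{s→0} H(s) = H(0) = num(0)/den(0) = 1/5.06 = 0.1976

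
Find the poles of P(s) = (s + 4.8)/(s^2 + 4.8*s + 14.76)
Set denominator = 0: s^2 + 4.8*s + 14.76 = 0 → Poles: -2.4 + 3j, -2.4 - 3j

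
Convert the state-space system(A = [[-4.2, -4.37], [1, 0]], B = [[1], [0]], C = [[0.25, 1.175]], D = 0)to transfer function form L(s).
L(s) = C(sI - A)⁻¹B + D.
Characteristic polynomial det(sI - A) = s^2 + 4.2*s + 4.37.
Numerator from C·adj(sI-A)·B + D·det(sI-A) = 0.25*s + 1.175.
L(s) = (0.25*s + 1.175)/(s^2 + 4.2*s + 4.37)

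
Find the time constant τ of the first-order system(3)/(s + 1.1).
First-order system: τ = -1/pole. Pole = -1.1. τ = -1/(-1.1) = 0.9091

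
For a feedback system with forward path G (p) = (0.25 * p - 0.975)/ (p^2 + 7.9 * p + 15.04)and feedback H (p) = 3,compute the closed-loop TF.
Closed-loop T = G/(1+GH).
Numerator: G_num * H_den = 0.25*p - 0.975.
Denominator: G_den * H_den + G_num * H_num = (p^2 + 7.9*p + 15.04) + (0.75*p - 2.925) = p^2 + 8.65*p + 12.115.
T(p) = (0.25*p - 0.975)/(p^2 + 8.65*p + 12.115)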